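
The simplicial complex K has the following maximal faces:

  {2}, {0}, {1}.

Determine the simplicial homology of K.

Fix the vertex order 0 < 1 < 2 and write every simplex with vertices in increasing order. Then dim K = 0 and the simplices of K are:

  0-simplices (3): [0], [1], [2]

giving chain groups C_0 ≅ Z^3.

Reading off H_k = ker ∂_k / im ∂_{k+1}:

  H_0: rank C_0 − rank ∂_1 = 3 − 0 = 3, and there is no ∂_1, so H_0 ≅ Z^3.

H_0 = Z^3.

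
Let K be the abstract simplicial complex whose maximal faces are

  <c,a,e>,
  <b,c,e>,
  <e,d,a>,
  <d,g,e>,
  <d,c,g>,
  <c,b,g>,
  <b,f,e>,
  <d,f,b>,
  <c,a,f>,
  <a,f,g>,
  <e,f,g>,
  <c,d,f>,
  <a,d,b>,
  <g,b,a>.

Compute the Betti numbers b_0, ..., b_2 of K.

b_0 = 1, b_1 = 2, b_2 = 1.

Order the vertices as a < b < c < d < e < f < g. Listing each simplex with vertices in this order, K has dimension 2 with simplices:

  0-simplices (7): a, b, c, d, e, f, g
  1-simplices (21): ab, ac, ad, ae, af, ag, bc, bd, be, bf, bg, cd, ce, cf, cg, de, df, dg, ef, eg, fg
  2-simplices (14): abd, abg, ace, acf, ade, afg, bce, bcg, bdf, bef, cdf, cdg, deg, efg

Hence C_0 ≅ Z^7, C_1 ≅ Z^21, C_2 ≅ Z^14.

The boundary map ∂_1: C_1 → C_0 is given by ∂[p,q] = [q] − [p].
This gives a 7×21 integer matrix of rank 6; reducing to Smith normal form yields diagonal entries (1,1,1,1,1,1).

∂_2: C_2 → C_1 maps a triangle to the signed sum of its edges. For instance
  ∂deg = eg − dg + de,
  ∂bdf = df − bf + bd.
The 21×14 boundary matrix has rank 13 and Smith normal form diag(1,1,1,1,1,1,1,1,1,1,1,1,1).

Now H_k = ker ∂_k / im ∂_{k+1}, so:

  H_0: rank C_0 − rank ∂_1 = 7 − 6 = 1, and the invariant factors of ∂_1 are all 1, so H_0 ≅ Z.
  H_1: rank ker ∂_1 − rank ∂_2 = (21 − 6) − 13 = 2, and the invariant factors of ∂_2 are all 1, so H_1 ≅ Z^2.
  H_2: rank ker ∂_2 − rank ∂_3 = (14 − 13) − 0 = 1, and there is no ∂_3, so H_2 ≅ Z.

Hence the Betti numbers are b_0 = 1, b_1 = 2, b_2 = 1.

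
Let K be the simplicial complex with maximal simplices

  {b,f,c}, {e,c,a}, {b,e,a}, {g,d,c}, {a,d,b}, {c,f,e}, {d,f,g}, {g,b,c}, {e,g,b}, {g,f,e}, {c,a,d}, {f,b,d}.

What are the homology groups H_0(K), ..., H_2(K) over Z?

H_0 ≅ Z,  H_1 ≅ Z_2,  H_2 = 0.

K has 7 vertices, 18 edges, 12 triangles.
rank ∂_0 = 0, rank ∂_1 = 6 ⇒ b_0 = 7 − 0 − 6 = 1; all invariant factors of ∂_1 are 1 so no torsion. So H_0 = Z.
rank ∂_1 = 6, rank ∂_2 = 12 ⇒ b_1 = 18 − 6 − 12 = 0; ∂_2 has invariant factor(s) [2] giving torsion. So H_1 = Z_2.
rank ∂_2 = 12, rank ∂_3 = 0 ⇒ b_2 = 12 − 12 − 0 = 0. So H_2 = 0.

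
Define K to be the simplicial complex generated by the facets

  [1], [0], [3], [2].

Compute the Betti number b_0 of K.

We work with the vertex ordering 0 < 1 < 2 < 3. The simplices of K, each written with vertices in increasing order, are:

  0-simplices (4): [0], [1], [2], [3]

giving chain groups C_0 ≅ Z^4.

Now H_k = ker ∂_k / im ∂_{k+1}, so:

  H_0: rank C_0 − rank ∂_1 = 4 − 0 = 4, and there is no ∂_1, so H_0 = Z^4.

(K is a triangulation of a set of 4 points.)

Hence the Betti numbers are b_0 = 4.

b_0 = 4.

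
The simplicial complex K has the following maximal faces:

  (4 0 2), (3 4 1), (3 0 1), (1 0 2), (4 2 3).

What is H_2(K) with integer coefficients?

Fix the vertex order 0 < 1 < 2 < 3 < 4 and write every simplex with vertices in increasing order. Then dim K = 2 and the simplices of K are:

  0-simplices (5): [0], [1], [2], [3], [4]
  1-simplices (10): [0,1], [0,2], [0,3], [0,4], [1,2], [1,3], [1,4], [2,3], [2,4], [3,4]
  2-simplices (5): [0,1,2], [0,1,3], [0,2,4], [1,3,4], [2,3,4]

giving chain groups C_0 ≅ Z^5, C_1 ≅ Z^10, C_2 ≅ Z^5.

The boundary map ∂_1: C_1 → C_0 sends each edge [p,q] (with p < q) to q − p.
The 5×10 boundary matrix has rank 4 and Smith normal form diag(1,1,1,1).

The boundary map ∂_2: C_2 → C_1 acts by ∂[p,q,r] = [q,r] − [p,r] + [p,q]. For instance
  ∂[0,1,3] = [1,3] − [0,3] + [0,1],
  ∂[1,3,4] = [3,4] − [1,4] + [1,3].
The resulting 10×5 matrix has rank 5, and its Smith normal form has invariant factors (1,1,1,1,1).

Now H_k = ker ∂_k / im ∂_{k+1}, so:

  H_2: rank ker ∂_2 − rank ∂_3 = (5 − 5) − 0 = 0, and there is no ∂_3, so H_2 ≅ 0.

H_2 ≅ 0.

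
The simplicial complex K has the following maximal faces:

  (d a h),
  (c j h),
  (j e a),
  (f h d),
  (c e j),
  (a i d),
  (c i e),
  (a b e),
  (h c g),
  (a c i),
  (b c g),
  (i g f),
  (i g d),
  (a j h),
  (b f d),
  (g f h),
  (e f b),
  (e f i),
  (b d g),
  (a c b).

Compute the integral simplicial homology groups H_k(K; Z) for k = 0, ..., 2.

H_0 = Z,  H_1 = Z ⊕ Z/2Z,  H_2 = 0.

Take the total order a < b < c < d < e < f < g < h < i < j on the vertex set. Then K (dimension 2) consists of the simplices:

  0-simplices (10): a, b, c, d, e, f, g, h, i, j
  1-simplices (30): ab, ac, ad, ae, ah, ai, aj, bc, bd, be, bf, bg, ce, cg, ch, ci, cj, df, dg, dh, di, ef, ei, ej, fg, fh, fi, gh, gi, hj
  2-simplices (20): abc, abe, aci, adh, adi, aej, ahj, bcg, bdf, bdg, bef, cei, cej, cgh, chj, dfh, dgi, efi, fgh, fgi

Hence C_0 ≅ Z^10, C_1 ≅ Z^30, C_2 ≅ Z^20.

The boundary map ∂_1: C_1 → C_0 is given by ∂[p,q] = [q] − [p]. For instance
  ∂ce = e − c.
This gives a 10×30 integer matrix of rank 9; reducing to Smith normal form yields diagonal entries (1,1,1,1,1,1,1,1,1).

Boundary ∂_2: C_2 → C_1 acts by ∂[p,q,r] = [q,r] − [p,r] + [p,q]. For instance
  ∂aej = ej − aj + ae,
  ∂dgi = gi − di + dg.
This gives a 30×20 integer matrix of rank 20; reducing to Smith normal form yields diagonal entries (1,1,1,1,1,1,1,1,1,1,1,1,1,1,1,1,1,1,1,2).

Reading off H_k = ker ∂_k / im ∂_{k+1}:

  H_0: rank C_0 − rank ∂_1 = 10 − 9 = 1, and the invariant factors of ∂_1 are all 1, so H_0 ≅ Z.
  H_1: rank ker ∂_1 − rank ∂_2 = (30 − 9) − 20 = 1, and ∂_2 has invariant factor 2 > 1, so H_1 ≅ Z ⊕ Z/2Z.
  H_2: rank ker ∂_2 − rank ∂_3 = (20 − 20) − 0 = 0, and there is no ∂_3, so H_2 ≅ 0.

(K is a triangulation of the Klein bottle.)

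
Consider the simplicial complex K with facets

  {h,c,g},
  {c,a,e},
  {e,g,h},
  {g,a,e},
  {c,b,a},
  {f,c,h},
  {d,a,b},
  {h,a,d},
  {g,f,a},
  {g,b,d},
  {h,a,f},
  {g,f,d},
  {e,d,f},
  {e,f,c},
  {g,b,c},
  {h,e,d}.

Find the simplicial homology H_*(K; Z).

H_0 ≅ Z,  H_1 ≅ Z^2,  H_2 ≅ Z.

K has 8 vertices, 24 edges, 16 triangles.
rank ∂_0 = 0, rank ∂_1 = 7 ⇒ b_0 = 8 − 0 − 7 = 1; all invariant factors of ∂_1 are 1 so no torsion. So H_0 = Z.
rank ∂_1 = 7, rank ∂_2 = 15 ⇒ b_1 = 24 − 7 − 15 = 2; all invariant factors of ∂_2 are 1 so no torsion. So H_1 = Z^2.
rank ∂_2 = 15, rank ∂_3 = 0 ⇒ b_2 = 16 − 15 − 0 = 1. So H_2 = Z.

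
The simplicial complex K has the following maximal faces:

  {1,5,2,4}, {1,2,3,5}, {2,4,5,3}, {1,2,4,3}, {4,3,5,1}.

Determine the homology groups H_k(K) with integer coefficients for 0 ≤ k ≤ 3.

Order the vertices as 1 < 2 < 3 < 4 < 5. Listing each simplex with vertices in this order, K has dimension 3 with simplices:

  0-simplices (5): [1], [2], [3], [4], [5]
  1-simplices (10): [1,2], [1,3], [1,4], [1,5], [2,3], [2,4], [2,5], [3,4], [3,5], [4,5]
  2-simplices (10): [1,2,3], [1,2,4], [1,2,5], [1,3,4], [1,3,5], [1,4,5], [2,3,4], [2,3,5], [2,4,5], [3,4,5]
  3-simplices (5): [1,2,3,4], [1,2,3,5], [1,2,4,5], [1,3,4,5], [2,3,4,5]

Hence C_0 ≅ Z^5, C_1 ≅ Z^10, C_2 ≅ Z^10, C_3 ≅ Z^5.

Boundary ∂_1: C_1 → C_0 sends each edge [p,q] (with p < q) to q − p. For instance
  ∂[3,5] = [5] − [3].
The 5×10 boundary matrix has rank 4 and Smith normal form diag(1,1,1,1).

Boundary ∂_2: C_2 → C_1 maps a triangle to the signed sum of its edges. For instance
  ∂[1,3,5] = [3,5] − [1,5] + [1,3],
  ∂[3,4,5] = [4,5] − [3,5] + [3,4].
The resulting 10×10 matrix has rank 6, and its Smith normal form has invariant factors (1,1,1,1,1,1).

∂_3: C_3 → C_2 sends each 3-simplex σ to the alternating sum Σ_i (−1)^i (σ with its i-th vertex removed). For instance
  ∂[1,3,4,5] = [3,4,5] − [1,4,5] + [1,3,5] − [1,3,4],
  ∂[1,2,3,5] = [2,3,5] − [1,3,5] + [1,2,5] − [1,2,3].
As a 10×5 matrix over Z this has rank 4, with invariant factors (1,1,1,1).

Now H_k = ker ∂_k / im ∂_{k+1}, so:

  H_0: rank C_0 − rank ∂_1 = 5 − 4 = 1, and the invariant factors of ∂_1 are all 1, so H_0 ≅ Z.
  H_1: rank ker ∂_1 − rank ∂_2 = (10 − 4) − 6 = 0, and the invariant factors of ∂_2 are all 1, so H_1 ≅ 0.
  H_2: rank ker ∂_2 − rank ∂_3 = (10 − 6) − 4 = 0, and the invariant factors of ∂_3 are all 1, so H_2 ≅ 0.
  H_3: rank ker ∂_3 − rank ∂_4 = (5 − 4) − 0 = 1, and there is no ∂_4, so H_3 ≅ Z.

(K is a triangulation of the 3-sphere S^3.)

H_0 ≅ Z,  H_1 = 0,  H_2 = 0,  H_3 ≅ Z.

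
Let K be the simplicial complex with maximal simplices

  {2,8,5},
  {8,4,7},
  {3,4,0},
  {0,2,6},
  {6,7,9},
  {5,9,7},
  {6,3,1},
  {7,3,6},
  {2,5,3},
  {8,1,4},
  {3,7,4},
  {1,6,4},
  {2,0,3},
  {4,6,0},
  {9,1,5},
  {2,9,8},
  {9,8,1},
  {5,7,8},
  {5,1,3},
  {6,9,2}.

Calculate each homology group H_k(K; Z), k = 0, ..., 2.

We work with the vertex ordering 0 < 1 < 2 < 3 < 4 < 5 < 6 < 7 < 8 < 9. The simplices of K, each written with vertices in increasing order, are:

  0-simplices (10): [0], [1], [2], [3], [4], [5], [6], [7], [8], [9]
  1-simplices (30): (30 of them)
  2-simplices (20): (20 of them)

giving chain groups C_0 ≅ Z^10, C_1 ≅ Z^30, C_2 ≅ Z^20.

Boundary ∂_1: C_1 → C_0 maps an edge to its endpoints' difference, ∂[p,q] = q − p. For instance
  ∂[0,4] = [4] − [0].
The resulting 10×30 matrix has rank 9, and its Smith normal form has invariant factors (1,1,1,1,1,1,1,1,1).

∂_2: C_2 → C_1 acts by ∂[p,q,r] = [q,r] − [p,r] + [p,q]. For instance
  ∂[0,4,6] = [4,6] − [0,6] + [0,4],
  ∂[1,3,6] = [3,6] − [1,6] + [1,3].
The resulting 30×20 matrix has rank 20, and its Smith normal form has invariant factors (1,1,1,1,1,1,1,1,1,1,1,1,1,1,1,1,1,1,1,2).

From H_k ≅ ker(∂_k) / im(∂_{k+1}) we obtain:

  H_0: rank C_0 − rank ∂_1 = 10 − 9 = 1, and the invariant factors of ∂_1 are all 1, so H_0 = Z.
  H_1: rank ker ∂_1 − rank ∂_2 = (30 − 9) − 20 = 1, and ∂_2 has invariant factor 2 > 1, so H_1 = Z ⊕ Z/2Z.
  H_2: rank ker ∂_2 − rank ∂_3 = (20 − 20) − 0 = 0, and there is no ∂_3, so H_2 = 0.

H_0 ≅ Z,  H_1 ≅ Z ⊕ Z/2Z,  H_2 = 0.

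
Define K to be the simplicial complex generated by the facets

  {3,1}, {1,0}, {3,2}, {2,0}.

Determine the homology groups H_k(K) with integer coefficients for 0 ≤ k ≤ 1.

Take the total order 0 < 1 < 2 < 3 on the vertex set. Then K (dimension 1) consists of the simplices:

  0-simplices (4): [0], [1], [2], [3]
  1-simplices (4): [0,1], [0,2], [1,3], [2,3]

so the chain groups are C_0 ≅ Z^4, C_1 ≅ Z^4.

Boundary ∂_1: C_1 → C_0 is given by ∂[p,q] = [q] − [p]. For instance
  ∂[1,3] = [3] − [1].
The 4×4 boundary matrix has rank 3 and Smith normal form diag(1,1,1).

Now H_k = ker ∂_k / im ∂_{k+1}, so:

  H_0: rank C_0 − rank ∂_1 = 4 − 3 = 1, and the invariant factors of ∂_1 are all 1, so H_0 ≅ Z.
  H_1: rank ker ∂_1 − rank ∂_2 = (4 − 3) − 0 = 1, and there is no ∂_2, so H_1 ≅ Z.

As a check, the Euler characteristic is 4 − 4 = 0, which agrees with 1 − 1 = 0.

H_0 ≅ Z,  H_1 ≅ Z.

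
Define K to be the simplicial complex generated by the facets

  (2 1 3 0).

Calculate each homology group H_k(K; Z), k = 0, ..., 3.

H_0 = Z,  H_1 = 0,  H_2 = 0,  H_3 = 0.

Take the total order 0 < 1 < 2 < 3 on the vertex set. Then K (dimension 3) consists of the simplices:

  0-simplices (4): [0], [1], [2], [3]
  1-simplices (6): [0,1], [0,2], [0,3], [1,2], [1,3], [2,3]
  2-simplices (4): [0,1,2], [0,1,3], [0,2,3], [1,2,3]
  3-simplices (1): [0,1,2,3]

Hence C_0 ≅ Z^4, C_1 ≅ Z^6, C_2 ≅ Z^4, C_3 ≅ Z^1.

The boundary map ∂_1: C_1 → C_0 sends each edge [p,q] (with p < q) to q − p. For instance
  ∂[1,2] = [2] − [1].
As a 4×6 matrix over Z this has rank 3, with invariant factors (1,1,1).

∂_2: C_2 → C_1 maps a triangle to the signed sum of its edges. For instance
  ∂[0,1,3] = [1,3] − [0,3] + [0,1],
  ∂[0,1,2] = [1,2] − [0,2] + [0,1].
The resulting 6×4 matrix has rank 3, and its Smith normal form has invariant factors (1,1,1).

The boundary map ∂_3: C_3 → C_2 sends each 3-simplex σ to the alternating sum Σ_i (−1)^i (σ with its i-th vertex removed). For instance
  ∂[0,1,2,3] = [1,2,3] − [0,2,3] + [0,1,3] − [0,1,2].
As a 4×1 matrix over Z this has rank 1, with invariant factors (1).

Reading off H_k = ker ∂_k / im ∂_{k+1}:

  H_0: rank C_0 − rank ∂_1 = 4 − 3 = 1, and the invariant factors of ∂_1 are all 1, so H_0 = Z.
  H_1: rank ker ∂_1 − rank ∂_2 = (6 − 3) − 3 = 0, and the invariant factors of ∂_2 are all 1, so H_1 = 0.
  H_2: rank ker ∂_2 − rank ∂_3 = (4 − 3) − 1 = 0, and the invariant factors of ∂_3 are all 1, so H_2 = 0.
  H_3: rank ker ∂_3 − rank ∂_4 = (1 − 1) − 0 = 0, and there is no ∂_4, so H_3 = 0.

As a check, the Euler characteristic is 4 − 6 + 4 − 1 = 1, which agrees with 1 − 0 + 0 − 0 = 1.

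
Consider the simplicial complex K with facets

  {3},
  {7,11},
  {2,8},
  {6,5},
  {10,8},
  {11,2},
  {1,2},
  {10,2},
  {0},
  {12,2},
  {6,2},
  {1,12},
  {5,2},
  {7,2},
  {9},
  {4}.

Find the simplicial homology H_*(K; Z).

H_0 = Z^5,  H_1 = Z^4.

Take the total order 0 < 1 < 2 < 3 < 4 < 5 < 6 < 7 < 8 < 9 < 10 < 11 < 12 on the vertex set. Then K (dimension 1) consists of the simplices:

  0-simplices (13): [0], [1], [2], [3], [4], [5], [6], [7], [8], [9], [10], [11], [12]
  1-simplices (12): [1,2], [1,12], [2,5], [2,6], [2,7], [2,8], [2,10], [2,11], [2,12], [5,6], [7,11], [8,10]

giving chain groups C_0 ≅ Z^13, C_1 ≅ Z^12.

∂_1: C_1 → C_0 is given by ∂[p,q] = [q] − [p]. For instance
  ∂[8,10] = [10] − [8].
As a 13×12 matrix over Z this has rank 8, with invariant factors (1,1,1,1,1,1,1,1).

From H_k ≅ ker(∂_k) / im(∂_{k+1}) we obtain:

  H_0: rank C_0 − rank ∂_1 = 13 − 8 = 5, and the invariant factors of ∂_1 are all 1, so H_0 = Z^5.
  H_1: rank ker ∂_1 − rank ∂_2 = (12 − 8) − 0 = 4, and there is no ∂_2, so H_1 = Z^4.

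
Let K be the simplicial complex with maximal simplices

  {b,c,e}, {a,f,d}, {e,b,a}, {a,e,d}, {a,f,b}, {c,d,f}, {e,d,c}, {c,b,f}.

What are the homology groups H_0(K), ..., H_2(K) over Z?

H_0 = Z,  H_1 = 0,  H_2 = Z.

Take the total order a < b < c < d < e < f on the vertex set. Then K (dimension 2) consists of the simplices:

  0-simplices (6): a, b, c, d, e, f
  1-simplices (12): ab, ad, ae, af, bc, be, bf, cd, ce, cf, de, df
  2-simplices (8): abe, abf, ade, adf, bce, bcf, cde, cdf

Hence C_0 ≅ Z^6, C_1 ≅ Z^12, C_2 ≅ Z^8.

The boundary map ∂_1: C_1 → C_0 sends each edge [p,q] (with p < q) to q − p. For instance
  ∂de = e − d.
The 6×12 boundary matrix has rank 5 and Smith normal form diag(1,1,1,1,1).

The boundary map ∂_2: C_2 → C_1 acts by ∂[p,q,r] = [q,r] − [p,r] + [p,q]. For instance
  ∂adf = df − af + ad,
  ∂cdf = df − cf + cd.
This gives a 12×8 integer matrix of rank 7; reducing to Smith normal form yields diagonal entries (1,1,1,1,1,1,1).

Now H_k = ker ∂_k / im ∂_{k+1}, so:

  H_0: rank C_0 − rank ∂_1 = 6 − 5 = 1, and the invariant factors of ∂_1 are all 1, so H_0 ≅ Z.
  H_1: rank ker ∂_1 − rank ∂_2 = (12 − 5) − 7 = 0, and the invariant factors of ∂_2 are all 1, so H_1 ≅ 0.
  H_2: rank ker ∂_2 − rank ∂_3 = (8 − 7) − 0 = 1, and there is no ∂_3, so H_2 ≅ Z.

(K is a triangulation of the 2-sphere S^2.)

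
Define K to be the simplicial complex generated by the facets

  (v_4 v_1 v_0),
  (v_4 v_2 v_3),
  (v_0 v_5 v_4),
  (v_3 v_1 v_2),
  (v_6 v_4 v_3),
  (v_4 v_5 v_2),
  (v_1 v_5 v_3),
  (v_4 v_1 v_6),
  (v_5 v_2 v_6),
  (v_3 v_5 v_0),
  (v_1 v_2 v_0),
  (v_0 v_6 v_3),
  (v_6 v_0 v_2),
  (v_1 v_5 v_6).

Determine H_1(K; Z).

H_1 ≅ Z^2.

Fix the vertex order v_0 < v_1 < v_2 < v_3 < v_4 < v_5 < v_6 and write every simplex with vertices in increasing order. Then dim K = 2 and the simplices of K are:

  0-simplices (7): [v_0], [v_1], [v_2], [v_3], [v_4], [v_5], [v_6]
  1-simplices (21): (21 of them)
  2-simplices (14): (14 of them)

so the chain groups are C_0 ≅ Z^7, C_1 ≅ Z^21, C_2 ≅ Z^14.

The boundary map ∂_1: C_1 → C_0 sends each edge [p,q] (with p < q) to q − p. For instance
  ∂[v_0,v_3] = [v_3] − [v_0].
This gives a 7×21 integer matrix of rank 6; reducing to Smith normal form yields diagonal entries (1,1,1,1,1,1).

Boundary ∂_2: C_2 → C_1 acts by ∂[p,q,r] = [q,r] − [p,r] + [p,q]. For instance
  ∂[v_0,v_1,v_4] = [v_1,v_4] − [v_0,v_4] + [v_0,v_1],
  ∂[v_1,v_5,v_6] = [v_5,v_6] − [v_1,v_6] + [v_1,v_5].
As a 21×14 matrix over Z this has rank 13, with invariant factors (1,1,1,1,1,1,1,1,1,1,1,1,1).

Reading off H_k = ker ∂_k / im ∂_{k+1}:

  H_1: rank ker ∂_1 − rank ∂_2 = (21 − 6) − 13 = 2, and the invariant factors of ∂_2 are all 1, so H_1 ≅ Z^2.

(K is a triangulation of the torus T^2.)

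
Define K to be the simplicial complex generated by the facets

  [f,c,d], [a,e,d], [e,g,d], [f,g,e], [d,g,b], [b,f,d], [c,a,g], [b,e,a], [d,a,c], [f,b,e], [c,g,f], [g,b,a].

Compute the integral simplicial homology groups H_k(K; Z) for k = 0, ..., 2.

H_0 = Z,  H_1 = Z/2Z,  H_2 = 0.

Order the vertices as a < b < c < d < e < f < g. Listing each simplex with vertices in this order, K has dimension 2 with simplices:

  0-simplices (7): a, b, c, d, e, f, g
  1-simplices (18): ab, ac, ad, ae, ag, bd, be, bf, bg, cd, cf, cg, de, df, dg, ef, eg, fg
  2-simplices (12): abe, abg, acd, acg, ade, bdf, bdg, bef, cdf, cfg, deg, efg

so the chain groups are C_0 ≅ Z^7, C_1 ≅ Z^18, C_2 ≅ Z^12.

The boundary map ∂_1: C_1 → C_0 maps an edge to its endpoints' difference, ∂[p,q] = q − p. For instance
  ∂cf = f − c.
This gives a 7×18 integer matrix of rank 6; reducing to Smith normal form yields diagonal entries (1,1,1,1,1,1).

Boundary ∂_2: C_2 → C_1 acts by ∂[p,q,r] = [q,r] − [p,r] + [p,q]. For instance
  ∂bef = ef − bf + be,
  ∂abg = bg − ag + ab.
The resulting 18×12 matrix has rank 12, and its Smith normal form has invariant factors (1,1,1,1,1,1,1,1,1,1,1,2).

From H_k ≅ ker(∂_k) / im(∂_{k+1}) we obtain:

  H_0: rank C_0 − rank ∂_1 = 7 − 6 = 1, and the invariant factors of ∂_1 are all 1, so H_0 = Z.
  H_1: rank ker ∂_1 − rank ∂_2 = (18 − 6) − 12 = 0, and ∂_2 has invariant factor 2 > 1, so H_1 = Z/2Z.
  H_2: rank ker ∂_2 − rank ∂_3 = (12 − 12) − 0 = 0, and there is no ∂_3, so H_2 = 0.

(K is a triangulation of the real projective plane RP^2.)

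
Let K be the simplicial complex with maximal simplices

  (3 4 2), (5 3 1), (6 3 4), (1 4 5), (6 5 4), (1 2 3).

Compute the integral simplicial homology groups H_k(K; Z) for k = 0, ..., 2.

We work with the vertex ordering 1 < 2 < 3 < 4 < 5 < 6. The simplices of K, each written with vertices in increasing order, are:

  0-simplices (6): [1], [2], [3], [4], [5], [6]
  1-simplices (12): [1,2], [1,3], [1,4], [1,5], [2,3], [2,4], [3,4], [3,5], [3,6], [4,5], [4,6], [5,6]
  2-simplices (6): [1,2,3], [1,3,5], [1,4,5], [2,3,4], [3,4,6], [4,5,6]

giving chain groups C_0 ≅ Z^6, C_1 ≅ Z^12, C_2 ≅ Z^6.

The boundary map ∂_1: C_1 → C_0 is given by ∂[p,q] = [q] − [p].
As a 6×12 matrix over Z this has rank 5, with invariant factors (1,1,1,1,1).

The boundary map ∂_2: C_2 → C_1 maps a triangle to the signed sum of its edges. For instance
  ∂[1,3,5] = [3,5] − [1,5] + [1,3],
  ∂[4,5,6] = [5,6] − [4,6] + [4,5].
The resulting 12×6 matrix has rank 6, and its Smith normal form has invariant factors (1,1,1,1,1,1).

Computing H_k = (kernel of ∂_k) / (image of ∂_{k+1}):

  H_0: rank C_0 − rank ∂_1 = 6 − 5 = 1, and the invariant factors of ∂_1 are all 1, so H_0 ≅ Z.
  H_1: rank ker ∂_1 − rank ∂_2 = (12 − 5) − 6 = 1, and the invariant factors of ∂_2 are all 1, so H_1 ≅ Z.
  H_2: rank ker ∂_2 − rank ∂_3 = (6 − 6) − 0 = 0, and there is no ∂_3, so H_2 ≅ 0.

H_0 = Z,  H_1 = Z,  H_2 = 0.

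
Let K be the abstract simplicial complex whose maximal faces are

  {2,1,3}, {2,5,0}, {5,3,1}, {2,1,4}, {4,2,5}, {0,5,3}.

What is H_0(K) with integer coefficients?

H_0 ≅ Z.

Fix the vertex order 0 < 1 < 2 < 3 < 4 < 5 and write every simplex with vertices in increasing order. Then dim K = 2 and the simplices of K are:

  0-simplices (6): [0], [1], [2], [3], [4], [5]
  1-simplices (12): [0,2], [0,3], [0,5], [1,2], [1,3], [1,4], [1,5], [2,3], [2,4], [2,5], [3,5], [4,5]
  2-simplices (6): [0,2,5], [0,3,5], [1,2,3], [1,2,4], [1,3,5], [2,4,5]

Hence C_0 ≅ Z^6, C_1 ≅ Z^12, C_2 ≅ Z^6.

The boundary map ∂_1: C_1 → C_0 is given by ∂[p,q] = [q] − [p].
This gives a 6×12 integer matrix of rank 5; reducing to Smith normal form yields diagonal entries (1,1,1,1,1).

∂_2: C_2 → C_1 sends each 2-simplex [p,q,r] to [q,r] − [p,r] + [p,q]. For instance
  ∂[0,3,5] = [3,5] − [0,5] + [0,3],
  ∂[1,3,5] = [3,5] − [1,5] + [1,3].
This gives a 12×6 integer matrix of rank 6; reducing to Smith normal form yields diagonal entries (1,1,1,1,1,1).

Computing H_k = (kernel of ∂_k) / (image of ∂_{k+1}):

  H_0: rank C_0 − rank ∂_1 = 6 − 5 = 1, and the invariant factors of ∂_1 are all 1, so H_0 ≅ Z.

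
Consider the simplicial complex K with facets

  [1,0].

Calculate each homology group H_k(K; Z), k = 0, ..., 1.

K has 2 vertices, 1 edge.
rank ∂_0 = 0, rank ∂_1 = 1 ⇒ b_0 = 2 − 0 − 1 = 1; all invariant factors of ∂_1 are 1 so no torsion. So H_0 ≅ Z.
rank ∂_1 = 1, rank ∂_2 = 0 ⇒ b_1 = 1 − 1 − 0 = 0. So H_1 ≅ 0.

H_0 = Z,  H_1 = 0.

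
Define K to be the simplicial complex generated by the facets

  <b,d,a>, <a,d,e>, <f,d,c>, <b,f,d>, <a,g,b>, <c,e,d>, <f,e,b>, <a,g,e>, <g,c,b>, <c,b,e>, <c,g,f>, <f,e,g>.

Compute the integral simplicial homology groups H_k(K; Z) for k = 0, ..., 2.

H_0 = Z,  H_1 = Z_2,  H_2 = 0.

Take the total order a < b < c < d < e < f < g on the vertex set. Then K (dimension 2) consists of the simplices:

  0-simplices (7): a, b, c, d, e, f, g
  1-simplices (18): ab, ad, ae, ag, bc, bd, be, bf, bg, cd, ce, cf, cg, de, df, ef, eg, fg
  2-simplices (12): abd, abg, ade, aeg, bce, bcg, bdf, bef, cde, cdf, cfg, efg

giving chain groups C_0 ≅ Z^7, C_1 ≅ Z^18, C_2 ≅ Z^12.

The boundary map ∂_1: C_1 → C_0 is given by ∂[p,q] = [q] − [p]. For instance
  ∂cd = d − c.
The resulting 7×18 matrix has rank 6, and its Smith normal form has invariant factors (1,1,1,1,1,1).

∂_2: C_2 → C_1 maps a triangle to the signed sum of its edges. For instance
  ∂bef = ef − bf + be,
  ∂cfg = fg − cg + cf.
The resulting 18×12 matrix has rank 12, and its Smith normal form has invariant factors (1,1,1,1,1,1,1,1,1,1,1,2).

Reading off H_k = ker ∂_k / im ∂_{k+1}:

  H_0: rank C_0 − rank ∂_1 = 7 − 6 = 1, and the invariant factors of ∂_1 are all 1, so H_0 ≅ Z.
  H_1: rank ker ∂_1 − rank ∂_2 = (18 − 6) − 12 = 0, and ∂_2 has invariant factor 2 > 1, so H_1 ≅ Z_2.
  H_2: rank ker ∂_2 − rank ∂_3 = (12 − 12) − 0 = 0, and there is no ∂_3, so H_2 ≅ 0.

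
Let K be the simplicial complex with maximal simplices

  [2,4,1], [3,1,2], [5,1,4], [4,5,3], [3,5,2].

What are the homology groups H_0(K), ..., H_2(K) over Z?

H_0 ≅ Z,  H_1 ≅ Z,  H_2 = 0.

Fix the vertex order 1 < 2 < 3 < 4 < 5 and write every simplex with vertices in increasing order. Then dim K = 2 and the simplices of K are:

  0-simplices (5): [1], [2], [3], [4], [5]
  1-simplices (10): [1,2], [1,3], [1,4], [1,5], [2,3], [2,4], [2,5], [3,4], [3,5], [4,5]
  2-simplices (5): [1,2,3], [1,2,4], [1,4,5], [2,3,5], [3,4,5]

so the chain groups are C_0 ≅ Z^5, C_1 ≅ Z^10, C_2 ≅ Z^5.

The boundary map ∂_1: C_1 → C_0 is given by ∂[p,q] = [q] − [p]. For instance
  ∂[3,4] = [4] − [3].
As a 5×10 matrix over Z this has rank 4, with invariant factors (1,1,1,1).

Boundary ∂_2: C_2 → C_1 sends each 2-simplex [p,q,r] to [q,r] − [p,r] + [p,q]. For instance
  ∂[2,3,5] = [3,5] − [2,5] + [2,3],
  ∂[1,4,5] = [4,5] − [1,5] + [1,4].
This gives a 10×5 integer matrix of rank 5; reducing to Smith normal form yields diagonal entries (1,1,1,1,1).

Reading off H_k = ker ∂_k / im ∂_{k+1}:

  H_0: rank C_0 − rank ∂_1 = 5 − 4 = 1, and the invariant factors of ∂_1 are all 1, so H_0 = Z.
  H_1: rank ker ∂_1 − rank ∂_2 = (10 − 4) − 5 = 1, and the invariant factors of ∂_2 are all 1, so H_1 = Z.
  H_2: rank ker ∂_2 − rank ∂_3 = (5 − 5) − 0 = 0, and there is no ∂_3, so H_2 = 0.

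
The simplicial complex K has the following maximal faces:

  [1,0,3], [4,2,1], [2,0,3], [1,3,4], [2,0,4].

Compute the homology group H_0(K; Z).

H_0 = Z.

Order the vertices as 0 < 1 < 2 < 3 < 4. Listing each simplex with vertices in this order, K has dimension 2 with simplices:

  0-simplices (5): [0], [1], [2], [3], [4]
  1-simplices (10): [0,1], [0,2], [0,3], [0,4], [1,2], [1,3], [1,4], [2,3], [2,4], [3,4]
  2-simplices (5): [0,1,3], [0,2,3], [0,2,4], [1,2,4], [1,3,4]

giving chain groups C_0 ≅ Z^5, C_1 ≅ Z^10, C_2 ≅ Z^5.

∂_1: C_1 → C_0 is given by ∂[p,q] = [q] − [p]. For instance
  ∂[0,3] = [3] − [0].
The 5×10 boundary matrix has rank 4 and Smith normal form diag(1,1,1,1).

∂_2: C_2 → C_1 maps a triangle to the signed sum of its edges. For instance
  ∂[0,2,4] = [2,4] − [0,4] + [0,2],
  ∂[0,1,3] = [1,3] − [0,3] + [0,1].
The 10×5 boundary matrix has rank 5 and Smith normal form diag(1,1,1,1,1).

Computing H_k = (kernel of ∂_k) / (image of ∂_{k+1}):

  H_0: rank C_0 − rank ∂_1 = 5 − 4 = 1, and the invariant factors of ∂_1 are all 1, so H_0 ≅ Z.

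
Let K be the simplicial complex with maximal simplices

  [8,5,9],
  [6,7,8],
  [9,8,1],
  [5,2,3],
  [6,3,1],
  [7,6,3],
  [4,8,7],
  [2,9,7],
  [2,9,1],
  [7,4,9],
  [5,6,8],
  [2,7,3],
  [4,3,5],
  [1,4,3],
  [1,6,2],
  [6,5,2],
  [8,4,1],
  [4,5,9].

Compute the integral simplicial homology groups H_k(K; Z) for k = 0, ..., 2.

H_0 = Z,  H_1 = Z ⊕ Z/2Z,  H_2 = 0.

Order the vertices as 1 < 2 < 3 < 4 < 5 < 6 < 7 < 8 < 9. Listing each simplex with vertices in this order, K has dimension 2 with simplices:

  0-simplices (9): [1], [2], [3], [4], [5], [6], [7], [8], [9]
  1-simplices (27): (27 of them)
  2-simplices (18): [1,2,6], [1,2,9], [1,3,4], [1,3,6], [1,4,8], [1,8,9], [2,3,5], [2,3,7], [2,5,6], [2,7,9], [3,4,5], [3,6,7], [4,5,9], [4,7,8], [4,7,9], [5,6,8], [5,8,9], [6,7,8]

giving chain groups C_0 ≅ Z^9, C_1 ≅ Z^27, C_2 ≅ Z^18.

Boundary ∂_1: C_1 → C_0 sends each edge [p,q] (with p < q) to q − p. For instance
  ∂[4,9] = [9] − [4].
The resulting 9×27 matrix has rank 8, and its Smith normal form has invariant factors (1,1,1,1,1,1,1,1).

Boundary ∂_2: C_2 → C_1 maps a triangle to the signed sum of its edges. For instance
  ∂[2,7,9] = [7,9] − [2,9] + [2,7],
  ∂[4,7,9] = [7,9] − [4,9] + [4,7].
This gives a 27×18 integer matrix of rank 18; reducing to Smith normal form yields diagonal entries (1,1,1,1,1,1,1,1,1,1,1,1,1,1,1,1,1,2).

Computing H_k = (kernel of ∂_k) / (image of ∂_{k+1}):

  H_0: rank C_0 − rank ∂_1 = 9 − 8 = 1, and the invariant factors of ∂_1 are all 1, so H_0 = Z.
  H_1: rank ker ∂_1 − rank ∂_2 = (27 − 8) − 18 = 1, and ∂_2 has invariant factor 2 > 1, so H_1 = Z ⊕ Z/2Z.
  H_2: rank ker ∂_2 − rank ∂_3 = (18 − 18) − 0 = 0, and there is no ∂_3, so H_2 = 0.

As a check, the Euler characteristic is 9 − 27 + 18 = 0, which agrees with 1 − 1 + 0 = 0.
(K is a triangulation of the Klein bottle.)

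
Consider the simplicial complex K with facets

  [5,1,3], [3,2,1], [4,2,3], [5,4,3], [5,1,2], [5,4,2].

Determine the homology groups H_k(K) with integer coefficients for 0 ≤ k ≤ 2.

We work with the vertex ordering 1 < 2 < 3 < 4 < 5. The simplices of K, each written with vertices in increasing order, are:

  0-simplices (5): [1], [2], [3], [4], [5]
  1-simplices (9): [1,2], [1,3], [1,5], [2,3], [2,4], [2,5], [3,4], [3,5], [4,5]
  2-simplices (6): [1,2,3], [1,2,5], [1,3,5], [2,3,4], [2,4,5], [3,4,5]

so the chain groups are C_0 ≅ Z^5, C_1 ≅ Z^9, C_2 ≅ Z^6.

The boundary map ∂_1: C_1 → C_0 maps an edge to its endpoints' difference, ∂[p,q] = q − p. For instance
  ∂[2,3] = [3] − [2].
This gives a 5×9 integer matrix of rank 4; reducing to Smith normal form yields diagonal entries (1,1,1,1).

Boundary ∂_2: C_2 → C_1 sends each 2-simplex [p,q,r] to [q,r] − [p,r] + [p,q]. For instance
  ∂[1,2,3] = [2,3] − [1,3] + [1,2],
  ∂[3,4,5] = [4,5] − [3,5] + [3,4].
The 9×6 boundary matrix has rank 5 and Smith normal form diag(1,1,1,1,1).

Now H_k = ker ∂_k / im ∂_{k+1}, so:

  H_0: rank C_0 − rank ∂_1 = 5 − 4 = 1, and the invariant factors of ∂_1 are all 1, so H_0 ≅ Z.
  H_1: rank ker ∂_1 − rank ∂_2 = (9 − 4) − 5 = 0, and the invariant factors of ∂_2 are all 1, so H_1 ≅ 0.
  H_2: rank ker ∂_2 − rank ∂_3 = (6 − 5) − 0 = 1, and there is no ∂_3, so H_2 ≅ Z.

As a check, the Euler characteristic is 5 − 9 + 6 = 2, which agrees with 1 − 0 + 1 = 2.

H_0 = Z,  H_1 = 0,  H_2 = Z.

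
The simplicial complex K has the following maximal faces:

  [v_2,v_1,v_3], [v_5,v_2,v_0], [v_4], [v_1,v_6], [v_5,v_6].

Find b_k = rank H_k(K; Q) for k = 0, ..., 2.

b_0 = 2, b_1 = 1, b_2 = 0.

Fix the vertex order v_0 < v_1 < v_2 < v_3 < v_4 < v_5 < v_6 and write every simplex with vertices in increasing order. Then dim K = 2 and the simplices of K are:

  0-simplices (7): [v_0], [v_1], [v_2], [v_3], [v_4], [v_5], [v_6]
  1-simplices (8): [v_0,v_2], [v_0,v_5], [v_1,v_2], [v_1,v_3], [v_1,v_6], [v_2,v_3], [v_2,v_5], [v_5,v_6]
  2-simplices (2): [v_0,v_2,v_5], [v_1,v_2,v_3]

so the chain groups are C_0 ≅ Z^7, C_1 ≅ Z^8, C_2 ≅ Z^2.

∂_1: C_1 → C_0 maps an edge to its endpoints' difference, ∂[p,q] = q − p. For instance
  ∂[v_0,v_2] = [v_2] − [v_0].
As a 7×8 matrix over Z this has rank 5, with invariant factors (1,1,1,1,1).

Boundary ∂_2: C_2 → C_1 maps a triangle to the signed sum of its edges. For instance
  ∂[v_0,v_2,v_5] = [v_2,v_5] − [v_0,v_5] + [v_0,v_2],
  ∂[v_1,v_2,v_3] = [v_2,v_3] − [v_1,v_3] + [v_1,v_2].
The 8×2 boundary matrix has rank 2 and Smith normal form diag(1,1).

Now H_k = ker ∂_k / im ∂_{k+1}, so:

  H_0: rank C_0 − rank ∂_1 = 7 − 5 = 2, and the invariant factors of ∂_1 are all 1, so H_0 = Z^2.
  H_1: rank ker ∂_1 − rank ∂_2 = (8 − 5) − 2 = 1, and the invariant factors of ∂_2 are all 1, so H_1 = Z.
  H_2: rank ker ∂_2 − rank ∂_3 = (2 − 2) − 0 = 0, and there is no ∂_3, so H_2 = 0.

Hence the Betti numbers are b_0 = 2, b_1 = 1, b_2 = 0.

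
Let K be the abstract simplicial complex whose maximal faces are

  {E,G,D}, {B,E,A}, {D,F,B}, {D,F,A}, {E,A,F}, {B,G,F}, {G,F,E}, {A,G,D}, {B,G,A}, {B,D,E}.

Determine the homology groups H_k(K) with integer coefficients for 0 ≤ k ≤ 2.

H_0 = Z,  H_1 = Z/2,  H_2 = 0.

Take the total order A < B < D < E < F < G on the vertex set. Then K (dimension 2) consists of the simplices:

  0-simplices (6): A, B, D, E, F, G
  1-simplices (15): AB, AD, AE, AF, AG, BD, BE, BF, BG, DE, DF, DG, EF, EG, FG
  2-simplices (10): ABE, ABG, ADF, ADG, AEF, BDE, BDF, BFG, DEG, EFG

Hence C_0 ≅ Z^6, C_1 ≅ Z^15, C_2 ≅ Z^10.

The boundary map ∂_1: C_1 → C_0 is given by ∂[p,q] = [q] − [p]. For instance
  ∂EF = F − E.
The 6×15 boundary matrix has rank 5 and Smith normal form diag(1,1,1,1,1).

∂_2: C_2 → C_1 acts by ∂[p,q,r] = [q,r] − [p,r] + [p,q]. For instance
  ∂ADF = DF − AF + AD,
  ∂AEF = EF − AF + AE.
As a 15×10 matrix over Z this has rank 10, with invariant factors (1,1,1,1,1,1,1,1,1,2).

Reading off H_k = ker ∂_k / im ∂_{k+1}:

  H_0: rank C_0 − rank ∂_1 = 6 − 5 = 1, and the invariant factors of ∂_1 are all 1, so H_0 = Z.
  H_1: rank ker ∂_1 − rank ∂_2 = (15 − 5) − 10 = 0, and ∂_2 has invariant factor 2 > 1, so H_1 = Z/2.
  H_2: rank ker ∂_2 − rank ∂_3 = (10 − 10) − 0 = 0, and there is no ∂_3, so H_2 = 0.

As a check, the Euler characteristic is 6 − 15 + 10 = 1, which agrees with 1 − 0 + 0 = 1.
(K is a triangulation of the real projective plane RP^2.)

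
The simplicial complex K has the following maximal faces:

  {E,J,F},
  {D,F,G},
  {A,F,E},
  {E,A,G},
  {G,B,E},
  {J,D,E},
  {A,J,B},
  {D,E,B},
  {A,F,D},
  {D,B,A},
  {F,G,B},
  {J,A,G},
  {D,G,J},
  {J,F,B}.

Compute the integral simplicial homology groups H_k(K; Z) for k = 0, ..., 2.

Take the total order A < B < D < E < F < G < J on the vertex set. Then K (dimension 2) consists of the simplices:

  0-simplices (7): A, B, D, E, F, G, J
  1-simplices (21): AB, AD, AE, AF, AG, AJ, BD, BE, BF, BG, BJ, DE, DF, DG, DJ, EF, EG, EJ, FG, FJ, GJ
  2-simplices (14): ABD, ABJ, ADF, AEF, AEG, AGJ, BDE, BEG, BFG, BFJ, DEJ, DFG, DGJ, EFJ

giving chain groups C_0 ≅ Z^7, C_1 ≅ Z^21, C_2 ≅ Z^14.

The boundary map ∂_1: C_1 → C_0 is given by ∂[p,q] = [q] − [p]. For instance
  ∂AF = F − A.
As a 7×21 matrix over Z this has rank 6, with invariant factors (1,1,1,1,1,1).

∂_2: C_2 → C_1 sends each 2-simplex [p,q,r] to [q,r] − [p,r] + [p,q]. For instance
  ∂BEG = EG − BG + BE,
  ∂DFG = FG − DG + DF.
The 21×14 boundary matrix has rank 13 and Smith normal form diag(1,1,1,1,1,1,1,1,1,1,1,1,1).

Computing H_k = (kernel of ∂_k) / (image of ∂_{k+1}):

  H_0: rank C_0 − rank ∂_1 = 7 − 6 = 1, and the invariant factors of ∂_1 are all 1, so H_0 ≅ Z.
  H_1: rank ker ∂_1 − rank ∂_2 = (21 − 6) − 13 = 2, and the invariant factors of ∂_2 are all 1, so H_1 ≅ Z^2.
  H_2: rank ker ∂_2 − rank ∂_3 = (14 − 13) − 0 = 1, and there is no ∂_3, so H_2 ≅ Z.

As a check, the Euler characteristic is 7 − 21 + 14 = 0, which agrees with 1 − 2 + 1 = 0.

H_0 = Z,  H_1 = Z^2,  H_2 = Z.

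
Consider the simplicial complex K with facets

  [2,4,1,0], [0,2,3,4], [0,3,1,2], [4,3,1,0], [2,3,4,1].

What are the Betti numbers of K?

Order the vertices as 0 < 1 < 2 < 3 < 4. Listing each simplex with vertices in this order, K has dimension 3 with simplices:

  0-simplices (5): [0], [1], [2], [3], [4]
  1-simplices (10): [0,1], [0,2], [0,3], [0,4], [1,2], [1,3], [1,4], [2,3], [2,4], [3,4]
  2-simplices (10): [0,1,2], [0,1,3], [0,1,4], [0,2,3], [0,2,4], [0,3,4], [1,2,3], [1,2,4], [1,3,4], [2,3,4]
  3-simplices (5): [0,1,2,3], [0,1,2,4], [0,1,3,4], [0,2,3,4], [1,2,3,4]

Hence C_0 ≅ Z^5, C_1 ≅ Z^10, C_2 ≅ Z^10, C_3 ≅ Z^5.

Boundary ∂_1: C_1 → C_0 maps an edge to its endpoints' difference, ∂[p,q] = q − p.
The resulting 5×10 matrix has rank 4, and its Smith normal form has invariant factors (1,1,1,1).

The boundary map ∂_2: C_2 → C_1 maps a triangle to the signed sum of its edges. For instance
  ∂[1,3,4] = [3,4] − [1,4] + [1,3],
  ∂[0,1,3] = [1,3] − [0,3] + [0,1].
As a 10×10 matrix over Z this has rank 6, with invariant factors (1,1,1,1,1,1).

The boundary map ∂_3: C_3 → C_2 sends each 3-simplex σ to the alternating sum Σ_i (−1)^i (σ with its i-th vertex removed). For instance
  ∂[0,1,3,4] = [1,3,4] − [0,3,4] + [0,1,4] − [0,1,3],
  ∂[0,1,2,4] = [1,2,4] − [0,2,4] + [0,1,4] − [0,1,2].
The 10×5 boundary matrix has rank 4 and Smith normal form diag(1,1,1,1).

Reading off H_k = ker ∂_k / im ∂_{k+1}:

  H_0: rank C_0 − rank ∂_1 = 5 − 4 = 1, and the invariant factors of ∂_1 are all 1, so H_0 ≅ Z.
  H_1: rank ker ∂_1 − rank ∂_2 = (10 − 4) − 6 = 0, and the invariant factors of ∂_2 are all 1, so H_1 ≅ 0.
  H_2: rank ker ∂_2 − rank ∂_3 = (10 − 6) − 4 = 0, and the invariant factors of ∂_3 are all 1, so H_2 ≅ 0.
  H_3: rank ker ∂_3 − rank ∂_4 = (5 − 4) − 0 = 1, and there is no ∂_4, so H_3 ≅ Z.

(K is a triangulation of the 3-sphere S^3.)

Hence the Betti numbers are b_0 = 1, b_1 = 0, b_2 = 0, b_3 = 1.

b_0 = 1, b_1 = 0, b_2 = 0, b_3 = 1.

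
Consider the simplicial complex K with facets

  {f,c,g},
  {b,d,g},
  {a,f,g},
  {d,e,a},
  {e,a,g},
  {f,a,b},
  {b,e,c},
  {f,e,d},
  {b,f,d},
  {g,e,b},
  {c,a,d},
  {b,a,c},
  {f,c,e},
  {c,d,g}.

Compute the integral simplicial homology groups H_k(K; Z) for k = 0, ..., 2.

Take the total order a < b < c < d < e < f < g on the vertex set. Then K (dimension 2) consists of the simplices:

  0-simplices (7): a, b, c, d, e, f, g
  1-simplices (21): ab, ac, ad, ae, af, ag, bc, bd, be, bf, bg, cd, ce, cf, cg, de, df, dg, ef, eg, fg
  2-simplices (14): abc, abf, acd, ade, aeg, afg, bce, bdf, bdg, beg, cdg, cef, cfg, def

so the chain groups are C_0 ≅ Z^7, C_1 ≅ Z^21, C_2 ≅ Z^14.

The boundary map ∂_1: C_1 → C_0 is given by ∂[p,q] = [q] − [p]. For instance
  ∂cf = f − c.
The resulting 7×21 matrix has rank 6, and its Smith normal form has invariant factors (1,1,1,1,1,1).

The boundary map ∂_2: C_2 → C_1 sends each 2-simplex [p,q,r] to [q,r] − [p,r] + [p,q]. For instance
  ∂acd = cd − ad + ac,
  ∂bce = ce − be + bc.
The resulting 21×14 matrix has rank 13, and its Smith normal form has invariant factors (1,1,1,1,1,1,1,1,1,1,1,1,1).

Now H_k = ker ∂_k / im ∂_{k+1}, so:

  H_0: rank C_0 − rank ∂_1 = 7 − 6 = 1, and the invariant factors of ∂_1 are all 1, so H_0 ≅ Z.
  H_1: rank ker ∂_1 − rank ∂_2 = (21 − 6) − 13 = 2, and the invariant factors of ∂_2 are all 1, so H_1 ≅ Z^2.
  H_2: rank ker ∂_2 − rank ∂_3 = (14 − 13) − 0 = 1, and there is no ∂_3, so H_2 ≅ Z.

(K is a triangulation of the torus T^2.)

H_0 ≅ Z,  H_1 ≅ Z^2,  H_2 ≅ Z.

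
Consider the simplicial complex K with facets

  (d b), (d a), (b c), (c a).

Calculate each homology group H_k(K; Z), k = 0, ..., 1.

We work with the vertex ordering a < b < c < d. The simplices of K, each written with vertices in increasing order, are:

  0-simplices (4): a, b, c, d
  1-simplices (4): ac, ad, bc, bd

so the chain groups are C_0 ≅ Z^4, C_1 ≅ Z^4.

Boundary ∂_1: C_1 → C_0 sends each edge [p,q] (with p < q) to q − p. For instance
  ∂bd = d − b.
The 4×4 boundary matrix has rank 3 and Smith normal form diag(1,1,1).

From H_k ≅ ker(∂_k) / im(∂_{k+1}) we obtain:

  H_0: rank C_0 − rank ∂_1 = 4 − 3 = 1, and the invariant factors of ∂_1 are all 1, so H_0 ≅ Z.
  H_1: rank ker ∂_1 − rank ∂_2 = (4 − 3) − 0 = 1, and there is no ∂_2, so H_1 ≅ Z.

(K is a triangulation of the circle S^1.)

H_0 ≅ Z,  H_1 ≅ Z.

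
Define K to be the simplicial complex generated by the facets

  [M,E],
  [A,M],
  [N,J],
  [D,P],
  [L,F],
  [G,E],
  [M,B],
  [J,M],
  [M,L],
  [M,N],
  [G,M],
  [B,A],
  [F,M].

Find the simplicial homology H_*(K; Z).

H_0 ≅ Z^2,  H_1 ≅ Z^4.

Take the total order A < B < D < E < F < G < J < L < M < N < P on the vertex set. Then K (dimension 1) consists of the simplices:

  0-simplices (11): A, B, D, E, F, G, J, L, M, N, P
  1-simplices (13): AB, AM, BM, DP, EG, EM, FL, FM, GM, JM, JN, LM, MN

so the chain groups are C_0 ≅ Z^11, C_1 ≅ Z^13.

∂_1: C_1 → C_0 sends each edge [p,q] (with p < q) to q − p.
The resulting 11×13 matrix has rank 9, and its Smith normal form has invariant factors (1,1,1,1,1,1,1,1,1).

Now H_k = ker ∂_k / im ∂_{k+1}, so:

  H_0: rank C_0 − rank ∂_1 = 11 − 9 = 2, and the invariant factors of ∂_1 are all 1, so H_0 = Z^2.
  H_1: rank ker ∂_1 − rank ∂_2 = (13 − 9) − 0 = 4, and there is no ∂_2, so H_1 = Z^4.

As a check, the Euler characteristic is 11 − 13 = -2, which agrees with 2 − 4 = -2.
(K is a triangulation of the disjoint union of the 1-simplex and a wedge of 4 circles.)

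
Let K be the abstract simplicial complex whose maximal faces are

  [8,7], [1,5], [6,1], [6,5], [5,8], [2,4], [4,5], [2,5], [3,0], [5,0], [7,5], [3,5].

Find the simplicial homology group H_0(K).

Take the total order 0 < 1 < 2 < 3 < 4 < 5 < 6 < 7 < 8 on the vertex set. Then K (dimension 1) consists of the simplices:

  0-simplices (9): [0], [1], [2], [3], [4], [5], [6], [7], [8]
  1-simplices (12): [0,3], [0,5], [1,5], [1,6], [2,4], [2,5], [3,5], [4,5], [5,6], [5,7], [5,8], [7,8]

Hence C_0 ≅ Z^9, C_1 ≅ Z^12.

∂_1: C_1 → C_0 sends each edge [p,q] (with p < q) to q − p. For instance
  ∂[5,6] = [6] − [5].
The resulting 9×12 matrix has rank 8, and its Smith normal form has invariant factors (1,1,1,1,1,1,1,1).

Reading off H_k = ker ∂_k / im ∂_{k+1}:

  H_0: rank C_0 − rank ∂_1 = 9 − 8 = 1, and the invariant factors of ∂_1 are all 1, so H_0 ≅ Z.

(K is a triangulation of a wedge of 4 circles.)

H_0 ≅ Z.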